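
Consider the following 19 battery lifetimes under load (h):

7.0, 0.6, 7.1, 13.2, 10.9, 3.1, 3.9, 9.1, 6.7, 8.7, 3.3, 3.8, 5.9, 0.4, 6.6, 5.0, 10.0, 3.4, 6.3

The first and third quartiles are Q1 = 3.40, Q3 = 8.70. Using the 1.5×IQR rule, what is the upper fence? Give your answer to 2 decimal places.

IQR = Q3 − Q1 = 8.70 − 3.40 = 5.30.
Lower fence = Q1 − 1.5·IQR = 3.40 − 7.95 = -4.55.
Upper fence = Q3 + 1.5·IQR = 8.70 + 7.95 = 16.65.

16.65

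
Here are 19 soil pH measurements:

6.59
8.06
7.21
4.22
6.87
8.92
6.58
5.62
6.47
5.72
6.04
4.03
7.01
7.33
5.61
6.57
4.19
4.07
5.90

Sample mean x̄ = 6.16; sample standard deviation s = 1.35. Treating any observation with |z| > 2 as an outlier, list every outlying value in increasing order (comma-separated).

8.92

Cutoffs at x̄ ± 2s: 6.16 ± 2·1.35 = [3.46, 8.86].
8.92: z = 2.04, |z| > 2 → outlier.
Every other value lies within [3.46, 8.86].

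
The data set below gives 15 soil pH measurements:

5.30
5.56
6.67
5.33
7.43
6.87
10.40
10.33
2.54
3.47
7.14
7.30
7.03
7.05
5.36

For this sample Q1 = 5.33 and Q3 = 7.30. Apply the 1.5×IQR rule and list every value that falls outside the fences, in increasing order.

IQR = Q3 − Q1 = 7.30 − 5.33 = 1.97.
Lower fence = Q1 − 1.5·IQR = 5.33 − 2.955 = 2.375.
Upper fence = Q3 + 1.5·IQR = 7.30 + 2.955 = 10.255.
10.33 > 10.255 → outlier.
10.40 > 10.255 → outlier.
All remaining values lie within [2.375, 10.255].

10.33, 10.40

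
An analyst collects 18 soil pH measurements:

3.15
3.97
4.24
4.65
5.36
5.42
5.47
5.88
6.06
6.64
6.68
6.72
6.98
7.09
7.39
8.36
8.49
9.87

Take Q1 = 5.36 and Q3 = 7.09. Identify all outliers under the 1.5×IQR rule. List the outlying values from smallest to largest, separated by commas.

9.87

IQR = Q3 − Q1 = 7.09 − 5.36 = 1.73.
Lower fence = Q1 − 1.5·IQR = 5.36 − 2.595 = 2.765.
Upper fence = Q3 + 1.5·IQR = 7.09 + 2.595 = 9.685.
9.87 > 9.685 → outlier.
All remaining values lie within [2.765, 9.685].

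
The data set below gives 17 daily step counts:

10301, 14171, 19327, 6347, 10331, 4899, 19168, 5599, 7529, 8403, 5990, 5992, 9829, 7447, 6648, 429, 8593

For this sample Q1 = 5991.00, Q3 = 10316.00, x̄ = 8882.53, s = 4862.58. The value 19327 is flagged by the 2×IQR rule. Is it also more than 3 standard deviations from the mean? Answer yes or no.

no

z = (19327 − 8882.53) / 4862.58 = 2.15.
|z| = 2.15 ≤ 3.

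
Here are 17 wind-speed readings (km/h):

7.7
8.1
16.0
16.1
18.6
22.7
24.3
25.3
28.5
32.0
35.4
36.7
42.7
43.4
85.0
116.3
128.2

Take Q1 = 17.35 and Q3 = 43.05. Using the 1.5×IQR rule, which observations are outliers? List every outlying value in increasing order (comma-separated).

85.0, 116.3, 128.2

IQR = Q3 − Q1 = 43.05 − 17.35 = 25.70.
Lower fence = Q1 − 1.5·IQR = 17.35 − 38.55 = -21.20.
Upper fence = Q3 + 1.5·IQR = 43.05 + 38.55 = 81.60.
85.0 > 81.60 → outlier.
116.3 > 81.60 → outlier.
128.2 > 81.60 → outlier.
All remaining values lie within [-21.20, 81.60].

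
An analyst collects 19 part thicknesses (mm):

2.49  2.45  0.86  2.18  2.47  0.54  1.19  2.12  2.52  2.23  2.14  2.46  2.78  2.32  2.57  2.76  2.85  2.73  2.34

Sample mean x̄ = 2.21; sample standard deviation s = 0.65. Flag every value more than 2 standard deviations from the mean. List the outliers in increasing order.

Cutoffs at x̄ ± 2s: 2.21 ± 2·0.65 = [0.91, 3.51].
0.54: z = -2.57, |z| > 2 → outlier.
0.86: z = -2.08, |z| > 2 → outlier.
Every other value lies within [0.91, 3.51].

0.54, 0.86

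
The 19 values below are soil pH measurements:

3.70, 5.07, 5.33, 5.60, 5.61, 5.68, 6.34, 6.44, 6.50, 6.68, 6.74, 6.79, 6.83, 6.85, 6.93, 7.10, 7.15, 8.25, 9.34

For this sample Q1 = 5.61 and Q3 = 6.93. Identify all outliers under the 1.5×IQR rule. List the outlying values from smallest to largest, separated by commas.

9.34

IQR = Q3 − Q1 = 6.93 − 5.61 = 1.32.
Lower fence = Q1 − 1.5·IQR = 5.61 − 1.98 = 3.63.
Upper fence = Q3 + 1.5·IQR = 6.93 + 1.98 = 8.91.
9.34 > 8.91 → outlier.
All remaining values lie within [3.63, 8.91].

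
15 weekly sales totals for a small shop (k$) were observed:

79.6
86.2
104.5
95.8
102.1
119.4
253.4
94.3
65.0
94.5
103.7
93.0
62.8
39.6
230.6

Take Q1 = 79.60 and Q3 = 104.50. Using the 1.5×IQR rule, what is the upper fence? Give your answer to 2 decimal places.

IQR = Q3 − Q1 = 104.50 − 79.60 = 24.90.
Lower fence = Q1 − 1.5·IQR = 79.60 − 37.35 = 42.25.
Upper fence = Q3 + 1.5·IQR = 104.50 + 37.35 = 141.85.

141.85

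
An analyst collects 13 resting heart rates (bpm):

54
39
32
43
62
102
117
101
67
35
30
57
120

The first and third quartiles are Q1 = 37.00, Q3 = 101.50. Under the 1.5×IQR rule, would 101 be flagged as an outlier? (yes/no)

no

IQR = Q3 − Q1 = 101.50 − 37.00 = 64.50.
Lower fence = Q1 − 1.5·IQR = 37.00 − 96.75 = -59.75.
Upper fence = Q3 + 1.5·IQR = 101.50 + 96.75 = 198.25.
101 lies within [-59.75, 198.25].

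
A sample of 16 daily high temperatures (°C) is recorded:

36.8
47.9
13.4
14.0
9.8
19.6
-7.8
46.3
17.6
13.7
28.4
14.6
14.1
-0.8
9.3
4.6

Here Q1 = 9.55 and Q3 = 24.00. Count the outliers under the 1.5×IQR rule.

IQR = 14.45; fences at 9.55 − 21.675 = -12.125 and 24.00 + 21.675 = 45.675.
Outside the cutoffs: 46.3, 47.9.

2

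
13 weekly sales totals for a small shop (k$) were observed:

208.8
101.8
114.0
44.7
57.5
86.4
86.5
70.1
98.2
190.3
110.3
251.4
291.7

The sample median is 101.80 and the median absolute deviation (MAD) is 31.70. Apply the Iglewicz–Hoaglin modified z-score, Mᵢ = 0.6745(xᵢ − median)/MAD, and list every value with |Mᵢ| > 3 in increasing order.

251.4, 291.7

|Mᵢ| > 3 ⇔ |xᵢ − 101.80| > 3·31.70/0.6745 = 140.99.
So outliers lie outside [-39.19, 242.79].
251.4: M = 3.18 → outlier.
291.7: M = 4.04 → outlier.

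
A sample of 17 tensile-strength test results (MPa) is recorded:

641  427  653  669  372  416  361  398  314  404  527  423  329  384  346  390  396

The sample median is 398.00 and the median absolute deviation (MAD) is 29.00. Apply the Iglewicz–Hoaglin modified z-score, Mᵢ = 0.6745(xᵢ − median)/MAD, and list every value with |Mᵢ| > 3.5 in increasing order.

|Mᵢ| > 3.5 ⇔ |xᵢ − 398.00| > 3.5·29.00/0.6745 = 150.48.
So outliers lie outside [247.52, 548.48].
641: M = 5.65 → outlier.
653: M = 5.93 → outlier.
669: M = 6.30 → outlier.

641, 653, 669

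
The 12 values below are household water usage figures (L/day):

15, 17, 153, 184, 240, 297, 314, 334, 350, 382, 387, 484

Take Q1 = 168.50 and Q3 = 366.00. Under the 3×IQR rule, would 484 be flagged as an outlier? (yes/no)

no

IQR = Q3 − Q1 = 366.00 − 168.50 = 197.50.
Lower fence = Q1 − 3·IQR = 168.50 − 592.50 = -424.00.
Upper fence = Q3 + 3·IQR = 366.00 + 592.50 = 958.50.
484 lies within [-424.00, 958.50].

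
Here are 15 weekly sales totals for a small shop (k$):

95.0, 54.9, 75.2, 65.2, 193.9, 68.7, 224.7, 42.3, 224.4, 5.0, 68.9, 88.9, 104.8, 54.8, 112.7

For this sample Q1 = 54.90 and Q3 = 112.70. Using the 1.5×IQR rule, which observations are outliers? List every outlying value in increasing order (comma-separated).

224.4, 224.7

IQR = Q3 − Q1 = 112.70 − 54.90 = 57.80.
Lower fence = Q1 − 1.5·IQR = 54.90 − 86.70 = -31.80.
Upper fence = Q3 + 1.5·IQR = 112.70 + 86.70 = 199.40.
224.4 > 199.40 → outlier.
224.7 > 199.40 → outlier.
All remaining values lie within [-31.80, 199.40].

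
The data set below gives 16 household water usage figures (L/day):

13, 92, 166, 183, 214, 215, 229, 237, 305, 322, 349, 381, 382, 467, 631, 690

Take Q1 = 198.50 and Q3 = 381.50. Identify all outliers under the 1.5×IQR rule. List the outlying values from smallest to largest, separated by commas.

690

IQR = Q3 − Q1 = 381.50 − 198.50 = 183.00.
Lower fence = Q1 − 1.5·IQR = 198.50 − 274.50 = -76.00.
Upper fence = Q3 + 1.5·IQR = 381.50 + 274.50 = 656.00.
690 > 656.00 → outlier.
All remaining values lie within [-76.00, 656.00].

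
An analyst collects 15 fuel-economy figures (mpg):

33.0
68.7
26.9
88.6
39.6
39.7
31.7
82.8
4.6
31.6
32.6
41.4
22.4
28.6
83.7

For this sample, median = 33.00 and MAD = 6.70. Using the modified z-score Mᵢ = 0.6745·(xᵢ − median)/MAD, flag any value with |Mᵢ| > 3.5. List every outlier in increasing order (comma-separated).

|Mᵢ| > 3.5 ⇔ |xᵢ − 33.00| > 3.5·6.70/0.6745 = 34.77.
So outliers lie outside [-1.77, 67.77].
68.7: M = 3.59 → outlier.
82.8: M = 5.01 → outlier.
83.7: M = 5.10 → outlier.
88.6: M = 5.60 → outlier.

68.7, 82.8, 83.7, 88.6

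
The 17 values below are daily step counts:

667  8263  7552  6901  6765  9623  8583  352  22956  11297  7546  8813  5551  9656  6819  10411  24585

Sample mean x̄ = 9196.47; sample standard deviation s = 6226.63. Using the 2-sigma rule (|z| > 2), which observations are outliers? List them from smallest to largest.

Cutoffs at x̄ ± 2s: 9196.47 ± 2·6226.63 = [-3256.79, 21649.73].
22956: z = 2.21, |z| > 2 → outlier.
24585: z = 2.47, |z| > 2 → outlier.
Every other value lies within [-3256.79, 21649.73].

22956, 24585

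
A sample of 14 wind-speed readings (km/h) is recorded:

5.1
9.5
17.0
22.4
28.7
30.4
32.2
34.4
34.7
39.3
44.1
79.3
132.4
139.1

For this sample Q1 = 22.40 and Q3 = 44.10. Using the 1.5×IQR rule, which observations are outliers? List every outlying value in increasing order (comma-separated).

79.3, 132.4, 139.1

IQR = Q3 − Q1 = 44.10 − 22.40 = 21.70.
Lower fence = Q1 − 1.5·IQR = 22.40 − 32.55 = -10.15.
Upper fence = Q3 + 1.5·IQR = 44.10 + 32.55 = 76.65.
79.3 > 76.65 → outlier.
132.4 > 76.65 → outlier.
139.1 > 76.65 → outlier.
All remaining values lie within [-10.15, 76.65].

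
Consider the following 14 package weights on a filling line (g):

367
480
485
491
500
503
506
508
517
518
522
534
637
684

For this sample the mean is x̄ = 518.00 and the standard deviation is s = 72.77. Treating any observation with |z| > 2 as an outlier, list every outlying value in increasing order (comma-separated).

367, 684

Cutoffs at x̄ ± 2s: 518.00 ± 2·72.77 = [372.46, 663.54].
367: z = -2.08, |z| > 2 → outlier.
684: z = 2.28, |z| > 2 → outlier.
Every other value lies within [372.46, 663.54].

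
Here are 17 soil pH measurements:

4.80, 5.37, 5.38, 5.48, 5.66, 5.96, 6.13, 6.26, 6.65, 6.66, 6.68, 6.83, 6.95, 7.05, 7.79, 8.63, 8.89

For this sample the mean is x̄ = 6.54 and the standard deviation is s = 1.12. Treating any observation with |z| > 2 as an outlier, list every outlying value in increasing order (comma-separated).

8.89

Cutoffs at x̄ ± 2s: 6.54 ± 2·1.12 = [4.30, 8.78].
8.89: z = 2.10, |z| > 2 → outlier.
Every other value lies within [4.30, 8.78].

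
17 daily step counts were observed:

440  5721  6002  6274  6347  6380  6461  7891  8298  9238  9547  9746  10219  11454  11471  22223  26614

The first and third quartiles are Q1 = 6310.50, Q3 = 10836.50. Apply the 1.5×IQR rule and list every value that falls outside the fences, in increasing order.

IQR = Q3 − Q1 = 10836.50 − 6310.50 = 4526.00.
Lower fence = Q1 − 1.5·IQR = 6310.50 − 6789.00 = -478.50.
Upper fence = Q3 + 1.5·IQR = 10836.50 + 6789.00 = 17625.50.
22223 > 17625.50 → outlier.
26614 > 17625.50 → outlier.
All remaining values lie within [-478.50, 17625.50].

22223, 26614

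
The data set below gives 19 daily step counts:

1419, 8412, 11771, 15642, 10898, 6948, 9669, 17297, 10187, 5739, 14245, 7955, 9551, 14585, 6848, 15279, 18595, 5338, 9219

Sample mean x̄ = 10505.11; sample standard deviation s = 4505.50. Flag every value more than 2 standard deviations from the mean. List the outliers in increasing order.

Cutoffs at x̄ ± 2s: 10505.11 ± 2·4505.50 = [1494.11, 19516.11].
1419: z = -2.02, |z| > 2 → outlier.
Every other value lies within [1494.11, 19516.11].

1419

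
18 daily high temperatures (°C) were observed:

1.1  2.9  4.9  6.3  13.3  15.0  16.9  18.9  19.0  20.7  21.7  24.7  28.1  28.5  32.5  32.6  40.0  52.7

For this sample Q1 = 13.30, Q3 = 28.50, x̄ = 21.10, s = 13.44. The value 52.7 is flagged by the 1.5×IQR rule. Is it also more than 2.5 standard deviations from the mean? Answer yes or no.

z = (52.7 − 21.10) / 13.44 = 2.35.
|z| = 2.35 ≤ 2.5.

no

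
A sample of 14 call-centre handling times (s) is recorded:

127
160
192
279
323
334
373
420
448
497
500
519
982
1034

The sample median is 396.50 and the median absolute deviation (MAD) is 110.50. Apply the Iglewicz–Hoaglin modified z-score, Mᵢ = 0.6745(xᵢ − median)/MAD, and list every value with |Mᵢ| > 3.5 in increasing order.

|Mᵢ| > 3.5 ⇔ |xᵢ − 396.50| > 3.5·110.50/0.6745 = 573.39.
So outliers lie outside [-176.89, 969.89].
982: M = 3.57 → outlier.
1034: M = 3.89 → outlier.

982, 1034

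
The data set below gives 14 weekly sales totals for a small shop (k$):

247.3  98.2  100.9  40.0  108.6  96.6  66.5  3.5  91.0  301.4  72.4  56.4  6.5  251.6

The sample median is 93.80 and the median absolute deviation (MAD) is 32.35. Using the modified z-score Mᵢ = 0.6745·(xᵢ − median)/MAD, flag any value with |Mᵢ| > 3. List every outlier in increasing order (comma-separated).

247.3, 251.6, 301.4

|Mᵢ| > 3 ⇔ |xᵢ − 93.80| > 3·32.35/0.6745 = 143.88.
So outliers lie outside [-50.08, 237.68].
247.3: M = 3.20 → outlier.
251.6: M = 3.29 → outlier.
301.4: M = 4.33 → outlier.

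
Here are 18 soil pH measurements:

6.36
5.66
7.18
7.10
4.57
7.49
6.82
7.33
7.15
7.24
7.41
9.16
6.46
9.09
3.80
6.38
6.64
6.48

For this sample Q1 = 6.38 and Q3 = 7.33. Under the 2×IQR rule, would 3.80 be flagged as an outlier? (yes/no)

yes

IQR = Q3 − Q1 = 7.33 − 6.38 = 0.95.
Lower fence = Q1 − 2·IQR = 6.38 − 1.90 = 4.48.
Upper fence = Q3 + 2·IQR = 7.33 + 1.90 = 9.23.
3.80 lies below the lower fence.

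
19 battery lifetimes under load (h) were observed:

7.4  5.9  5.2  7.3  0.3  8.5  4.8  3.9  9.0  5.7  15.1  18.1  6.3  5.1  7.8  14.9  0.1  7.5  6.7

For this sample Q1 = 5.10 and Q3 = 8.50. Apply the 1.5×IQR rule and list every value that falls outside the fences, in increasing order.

14.9, 15.1, 18.1

IQR = Q3 − Q1 = 8.50 − 5.10 = 3.40.
Lower fence = Q1 − 1.5·IQR = 5.10 − 5.10 = 0.00.
Upper fence = Q3 + 1.5·IQR = 8.50 + 5.10 = 13.60.
14.9 > 13.60 → outlier.
15.1 > 13.60 → outlier.
18.1 > 13.60 → outlier.
All remaining values lie within [0.00, 13.60].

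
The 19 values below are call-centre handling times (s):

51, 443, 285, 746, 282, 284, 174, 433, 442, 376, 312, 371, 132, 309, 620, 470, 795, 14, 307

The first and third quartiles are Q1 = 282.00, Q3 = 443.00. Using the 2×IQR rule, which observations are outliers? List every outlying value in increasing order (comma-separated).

IQR = Q3 − Q1 = 443.00 − 282.00 = 161.00.
Lower fence = Q1 − 2·IQR = 282.00 − 322.00 = -40.00.
Upper fence = Q3 + 2·IQR = 443.00 + 322.00 = 765.00.
795 > 765.00 → outlier.
All remaining values lie within [-40.00, 765.00].

795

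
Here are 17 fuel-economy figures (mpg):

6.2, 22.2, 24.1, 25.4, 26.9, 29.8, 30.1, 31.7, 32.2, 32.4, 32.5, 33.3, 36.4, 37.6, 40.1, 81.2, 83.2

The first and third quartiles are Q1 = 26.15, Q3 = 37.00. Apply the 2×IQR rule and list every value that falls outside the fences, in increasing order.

IQR = Q3 − Q1 = 37.00 − 26.15 = 10.85.
Lower fence = Q1 − 2·IQR = 26.15 − 21.70 = 4.45.
Upper fence = Q3 + 2·IQR = 37.00 + 21.70 = 58.70.
81.2 > 58.70 → outlier.
83.2 > 58.70 → outlier.
All remaining values lie within [4.45, 58.70].

81.2, 83.2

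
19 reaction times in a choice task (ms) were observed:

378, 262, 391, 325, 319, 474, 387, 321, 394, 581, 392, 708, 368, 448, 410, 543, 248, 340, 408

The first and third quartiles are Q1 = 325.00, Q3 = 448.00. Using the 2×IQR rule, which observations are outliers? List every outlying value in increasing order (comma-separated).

708

IQR = Q3 − Q1 = 448.00 − 325.00 = 123.00.
Lower fence = Q1 − 2·IQR = 325.00 − 246.00 = 79.00.
Upper fence = Q3 + 2·IQR = 448.00 + 246.00 = 694.00.
708 > 694.00 → outlier.
All remaining values lie within [79.00, 694.00].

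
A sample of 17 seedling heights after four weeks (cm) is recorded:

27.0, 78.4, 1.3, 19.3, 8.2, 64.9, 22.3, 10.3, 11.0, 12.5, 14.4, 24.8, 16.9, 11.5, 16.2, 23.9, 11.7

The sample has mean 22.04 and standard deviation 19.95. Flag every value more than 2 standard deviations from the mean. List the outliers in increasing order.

64.9, 78.4

Cutoffs at x̄ ± 2s: 22.04 ± 2·19.95 = [-17.86, 61.94].
64.9: z = 2.15, |z| > 2 → outlier.
78.4: z = 2.83, |z| > 2 → outlier.
Every other value lies within [-17.86, 61.94].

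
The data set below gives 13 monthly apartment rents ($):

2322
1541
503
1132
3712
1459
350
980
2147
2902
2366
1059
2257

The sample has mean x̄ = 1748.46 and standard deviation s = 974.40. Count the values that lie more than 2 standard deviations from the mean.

1

Cutoffs: x̄ ± 2s = [-200.34, 3697.26].
Outside the cutoffs: 3712.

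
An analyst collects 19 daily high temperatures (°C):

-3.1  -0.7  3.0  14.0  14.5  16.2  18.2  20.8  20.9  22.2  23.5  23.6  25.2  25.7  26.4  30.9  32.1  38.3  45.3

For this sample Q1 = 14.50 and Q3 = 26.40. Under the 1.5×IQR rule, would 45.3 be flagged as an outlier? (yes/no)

yes

IQR = Q3 − Q1 = 26.40 − 14.50 = 11.90.
Lower fence = Q1 − 1.5·IQR = 14.50 − 17.85 = -3.35.
Upper fence = Q3 + 1.5·IQR = 26.40 + 17.85 = 44.25.
45.3 lies above the upper fence.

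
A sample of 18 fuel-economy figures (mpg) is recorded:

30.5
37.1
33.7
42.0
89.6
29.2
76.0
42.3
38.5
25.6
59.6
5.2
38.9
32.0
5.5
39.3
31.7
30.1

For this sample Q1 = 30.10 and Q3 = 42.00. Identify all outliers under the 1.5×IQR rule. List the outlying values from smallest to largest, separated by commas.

IQR = Q3 − Q1 = 42.00 − 30.10 = 11.90.
Lower fence = Q1 − 1.5·IQR = 30.10 − 17.85 = 12.25.
Upper fence = Q3 + 1.5·IQR = 42.00 + 17.85 = 59.85.
5.2 < 12.25 → outlier.
5.5 < 12.25 → outlier.
76.0 > 59.85 → outlier.
89.6 > 59.85 → outlier.
All remaining values lie within [12.25, 59.85].

5.2, 5.5, 76.0, 89.6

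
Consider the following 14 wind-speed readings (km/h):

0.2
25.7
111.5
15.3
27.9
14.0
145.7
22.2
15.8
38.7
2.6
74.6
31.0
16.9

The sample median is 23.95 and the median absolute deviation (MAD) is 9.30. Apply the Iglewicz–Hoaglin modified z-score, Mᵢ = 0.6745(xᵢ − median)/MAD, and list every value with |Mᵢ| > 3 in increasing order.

|Mᵢ| > 3 ⇔ |xᵢ − 23.95| > 3·9.30/0.6745 = 41.36.
So outliers lie outside [-17.41, 65.31].
74.6: M = 3.67 → outlier.
111.5: M = 6.35 → outlier.
145.7: M = 8.83 → outlier.

74.6, 111.5, 145.7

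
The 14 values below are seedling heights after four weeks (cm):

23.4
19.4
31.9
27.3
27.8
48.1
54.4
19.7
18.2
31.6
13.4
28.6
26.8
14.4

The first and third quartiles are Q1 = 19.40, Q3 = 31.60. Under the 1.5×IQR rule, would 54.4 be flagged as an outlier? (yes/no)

IQR = Q3 − Q1 = 31.60 − 19.40 = 12.20.
Lower fence = Q1 − 1.5·IQR = 19.40 − 18.30 = 1.10.
Upper fence = Q3 + 1.5·IQR = 31.60 + 18.30 = 49.90.
54.4 lies above the upper fence.

yes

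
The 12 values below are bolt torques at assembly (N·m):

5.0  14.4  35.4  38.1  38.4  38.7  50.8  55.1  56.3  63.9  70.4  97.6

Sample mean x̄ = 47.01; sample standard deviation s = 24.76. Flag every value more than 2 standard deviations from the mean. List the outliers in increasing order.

97.6

Cutoffs at x̄ ± 2s: 47.01 ± 2·24.76 = [-2.51, 96.53].
97.6: z = 2.04, |z| > 2 → outlier.
Every other value lies within [-2.51, 96.53].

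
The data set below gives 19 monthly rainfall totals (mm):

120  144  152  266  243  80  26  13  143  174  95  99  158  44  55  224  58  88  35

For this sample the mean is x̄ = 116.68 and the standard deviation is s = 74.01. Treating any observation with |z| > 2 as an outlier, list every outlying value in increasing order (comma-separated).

266

Cutoffs at x̄ ± 2s: 116.68 ± 2·74.01 = [-31.34, 264.70].
266: z = 2.02, |z| > 2 → outlier.
Every other value lies within [-31.34, 264.70].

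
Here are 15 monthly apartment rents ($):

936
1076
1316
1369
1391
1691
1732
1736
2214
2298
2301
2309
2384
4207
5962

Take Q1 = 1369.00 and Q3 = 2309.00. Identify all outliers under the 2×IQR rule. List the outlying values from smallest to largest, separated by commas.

IQR = Q3 − Q1 = 2309.00 − 1369.00 = 940.00.
Lower fence = Q1 − 2·IQR = 1369.00 − 1880.00 = -511.00.
Upper fence = Q3 + 2·IQR = 2309.00 + 1880.00 = 4189.00.
4207 > 4189.00 → outlier.
5962 > 4189.00 → outlier.
All remaining values lie within [-511.00, 4189.00].

4207, 5962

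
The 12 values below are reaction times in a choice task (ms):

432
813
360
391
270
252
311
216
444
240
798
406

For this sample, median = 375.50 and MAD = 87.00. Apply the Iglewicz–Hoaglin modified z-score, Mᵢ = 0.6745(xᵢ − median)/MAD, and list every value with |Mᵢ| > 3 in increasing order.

|Mᵢ| > 3 ⇔ |xᵢ − 375.50| > 3·87.00/0.6745 = 386.95.
So outliers lie outside [-11.45, 762.45].
798: M = 3.28 → outlier.
813: M = 3.39 → outlier.

798, 813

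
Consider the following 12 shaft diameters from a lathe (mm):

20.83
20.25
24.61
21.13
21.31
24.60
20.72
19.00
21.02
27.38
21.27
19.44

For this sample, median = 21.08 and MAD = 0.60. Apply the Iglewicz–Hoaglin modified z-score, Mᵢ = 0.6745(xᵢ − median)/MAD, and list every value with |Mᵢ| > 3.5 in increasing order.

24.60, 24.61, 27.38

|Mᵢ| > 3.5 ⇔ |xᵢ − 21.08| > 3.5·0.60/0.6745 = 3.11.
So outliers lie outside [17.97, 24.19].
24.60: M = 3.96 → outlier.
24.61: M = 3.97 → outlier.
27.38: M = 7.08 → outlier.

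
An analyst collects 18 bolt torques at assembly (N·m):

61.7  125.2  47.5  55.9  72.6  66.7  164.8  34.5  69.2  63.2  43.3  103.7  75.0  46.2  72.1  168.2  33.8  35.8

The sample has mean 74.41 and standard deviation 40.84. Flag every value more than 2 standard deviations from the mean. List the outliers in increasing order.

164.8, 168.2

Cutoffs at x̄ ± 2s: 74.41 ± 2·40.84 = [-7.27, 156.09].
164.8: z = 2.21, |z| > 2 → outlier.
168.2: z = 2.30, |z| > 2 → outlier.
Every other value lies within [-7.27, 156.09].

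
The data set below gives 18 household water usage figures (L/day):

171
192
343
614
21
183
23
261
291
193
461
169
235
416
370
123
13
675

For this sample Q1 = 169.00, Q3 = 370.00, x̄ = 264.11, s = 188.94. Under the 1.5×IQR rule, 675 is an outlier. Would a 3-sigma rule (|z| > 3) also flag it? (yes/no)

z = (675 − 264.11) / 188.94 = 2.17.
|z| = 2.17 ≤ 3.

no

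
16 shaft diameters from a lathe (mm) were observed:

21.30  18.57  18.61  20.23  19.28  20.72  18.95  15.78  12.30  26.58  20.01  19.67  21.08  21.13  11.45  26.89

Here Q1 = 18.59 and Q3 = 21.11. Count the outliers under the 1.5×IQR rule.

IQR = 2.52; fences at 18.59 − 3.78 = 14.81 and 21.11 + 3.78 = 24.89.
Outside the cutoffs: 11.45, 12.30, 26.58, 26.89.

4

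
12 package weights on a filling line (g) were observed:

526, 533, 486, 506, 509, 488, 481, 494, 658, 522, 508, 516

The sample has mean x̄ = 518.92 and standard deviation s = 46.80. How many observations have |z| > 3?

Cutoffs: x̄ ± 3s = [378.52, 659.32].
Every value lies within the cutoffs.

0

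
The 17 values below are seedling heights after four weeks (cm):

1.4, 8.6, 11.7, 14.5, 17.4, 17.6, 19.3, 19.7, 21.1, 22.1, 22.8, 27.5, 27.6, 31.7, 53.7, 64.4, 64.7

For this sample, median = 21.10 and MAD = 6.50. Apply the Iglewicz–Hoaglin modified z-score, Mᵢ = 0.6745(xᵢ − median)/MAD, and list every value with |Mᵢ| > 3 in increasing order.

53.7, 64.4, 64.7

|Mᵢ| > 3 ⇔ |xᵢ − 21.10| > 3·6.50/0.6745 = 28.91.
So outliers lie outside [-7.81, 50.01].
53.7: M = 3.38 → outlier.
64.4: M = 4.49 → outlier.
64.7: M = 4.52 → outlier.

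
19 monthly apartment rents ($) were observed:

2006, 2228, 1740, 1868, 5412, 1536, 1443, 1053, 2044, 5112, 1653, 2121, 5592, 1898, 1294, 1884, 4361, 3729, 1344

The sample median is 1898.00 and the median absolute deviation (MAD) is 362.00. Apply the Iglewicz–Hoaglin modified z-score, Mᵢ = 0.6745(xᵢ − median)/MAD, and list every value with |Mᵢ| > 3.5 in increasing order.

4361, 5112, 5412, 5592

|Mᵢ| > 3.5 ⇔ |xᵢ − 1898.00| > 3.5·362.00/0.6745 = 1878.43.
So outliers lie outside [19.57, 3776.43].
4361: M = 4.59 → outlier.
5112: M = 5.99 → outlier.
5412: M = 6.55 → outlier.
5592: M = 6.88 → outlier.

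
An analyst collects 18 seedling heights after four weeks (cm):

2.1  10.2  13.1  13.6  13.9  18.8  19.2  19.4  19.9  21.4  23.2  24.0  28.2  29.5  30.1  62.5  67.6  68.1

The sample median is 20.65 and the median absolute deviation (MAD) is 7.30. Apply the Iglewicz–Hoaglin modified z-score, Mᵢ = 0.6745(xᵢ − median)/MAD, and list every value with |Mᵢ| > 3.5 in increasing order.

62.5, 67.6, 68.1

|Mᵢ| > 3.5 ⇔ |xᵢ − 20.65| > 3.5·7.30/0.6745 = 37.88.
So outliers lie outside [-17.23, 58.53].
62.5: M = 3.87 → outlier.
67.6: M = 4.34 → outlier.
68.1: M = 4.38 → outlier.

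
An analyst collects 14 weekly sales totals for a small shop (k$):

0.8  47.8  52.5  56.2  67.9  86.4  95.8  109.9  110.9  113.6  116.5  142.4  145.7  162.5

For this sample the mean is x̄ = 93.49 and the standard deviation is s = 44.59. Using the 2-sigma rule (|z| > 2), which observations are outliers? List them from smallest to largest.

0.8

Cutoffs at x̄ ± 2s: 93.49 ± 2·44.59 = [4.31, 182.67].
0.8: z = -2.08, |z| > 2 → outlier.
Every other value lies within [4.31, 182.67].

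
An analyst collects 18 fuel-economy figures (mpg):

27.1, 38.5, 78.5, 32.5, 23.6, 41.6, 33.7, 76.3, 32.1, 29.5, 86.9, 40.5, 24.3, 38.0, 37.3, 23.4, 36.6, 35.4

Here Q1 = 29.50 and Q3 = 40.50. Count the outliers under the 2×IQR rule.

3

IQR = 11.00; fences at 29.50 − 22.00 = 7.50 and 40.50 + 22.00 = 62.50.
Outside the cutoffs: 76.3, 78.5, 86.9.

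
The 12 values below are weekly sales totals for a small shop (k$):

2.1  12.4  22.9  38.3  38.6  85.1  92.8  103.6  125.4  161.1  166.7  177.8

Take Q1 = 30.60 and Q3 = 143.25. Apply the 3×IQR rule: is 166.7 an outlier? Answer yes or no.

no

IQR = Q3 − Q1 = 143.25 − 30.60 = 112.65.
Lower fence = Q1 − 3·IQR = 30.60 − 337.95 = -307.35.
Upper fence = Q3 + 3·IQR = 143.25 + 337.95 = 481.20.
166.7 lies within [-307.35, 481.20].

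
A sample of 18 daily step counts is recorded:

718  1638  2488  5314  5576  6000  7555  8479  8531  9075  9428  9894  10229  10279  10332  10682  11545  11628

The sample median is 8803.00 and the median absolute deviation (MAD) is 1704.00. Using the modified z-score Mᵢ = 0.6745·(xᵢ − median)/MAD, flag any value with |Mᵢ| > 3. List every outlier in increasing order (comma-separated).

718

|Mᵢ| > 3 ⇔ |xᵢ − 8803.00| > 3·1704.00/0.6745 = 7578.95.
So outliers lie outside [1224.05, 16381.95].
718: M = -3.20 → outlier.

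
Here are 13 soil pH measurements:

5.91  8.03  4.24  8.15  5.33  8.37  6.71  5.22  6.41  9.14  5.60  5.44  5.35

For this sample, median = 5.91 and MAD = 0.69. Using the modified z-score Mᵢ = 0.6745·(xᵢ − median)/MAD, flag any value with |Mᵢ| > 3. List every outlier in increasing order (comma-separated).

9.14

|Mᵢ| > 3 ⇔ |xᵢ − 5.91| > 3·0.69/0.6745 = 3.07.
So outliers lie outside [2.84, 8.98].
9.14: M = 3.16 → outlier.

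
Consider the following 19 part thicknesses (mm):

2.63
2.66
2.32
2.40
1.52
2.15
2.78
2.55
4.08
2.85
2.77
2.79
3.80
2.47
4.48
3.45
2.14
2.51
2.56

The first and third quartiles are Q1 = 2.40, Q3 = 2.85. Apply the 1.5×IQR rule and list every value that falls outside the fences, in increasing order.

IQR = Q3 − Q1 = 2.85 − 2.40 = 0.45.
Lower fence = Q1 − 1.5·IQR = 2.40 − 0.675 = 1.725.
Upper fence = Q3 + 1.5·IQR = 2.85 + 0.675 = 3.525.
1.52 < 1.725 → outlier.
3.80 > 3.525 → outlier.
4.08 > 3.525 → outlier.
4.48 > 3.525 → outlier.
All remaining values lie within [1.725, 3.525].

1.52, 3.80, 4.08, 4.48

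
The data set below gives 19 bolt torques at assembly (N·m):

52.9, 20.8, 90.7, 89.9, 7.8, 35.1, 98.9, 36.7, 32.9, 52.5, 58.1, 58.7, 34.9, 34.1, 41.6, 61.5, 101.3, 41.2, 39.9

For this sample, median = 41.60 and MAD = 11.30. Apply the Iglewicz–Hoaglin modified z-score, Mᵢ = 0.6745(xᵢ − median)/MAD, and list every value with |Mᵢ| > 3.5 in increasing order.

101.3

|Mᵢ| > 3.5 ⇔ |xᵢ − 41.60| > 3.5·11.30/0.6745 = 58.64.
So outliers lie outside [-17.04, 100.24].
101.3: M = 3.56 → outlier.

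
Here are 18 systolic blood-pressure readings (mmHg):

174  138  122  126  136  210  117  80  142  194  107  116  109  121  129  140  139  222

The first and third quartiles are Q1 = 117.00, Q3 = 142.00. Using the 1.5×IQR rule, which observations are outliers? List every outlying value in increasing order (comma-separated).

IQR = Q3 − Q1 = 142.00 − 117.00 = 25.00.
Lower fence = Q1 − 1.5·IQR = 117.00 − 37.50 = 79.50.
Upper fence = Q3 + 1.5·IQR = 142.00 + 37.50 = 179.50.
194 > 179.50 → outlier.
210 > 179.50 → outlier.
222 > 179.50 → outlier.
All remaining values lie within [79.50, 179.50].

194, 210, 222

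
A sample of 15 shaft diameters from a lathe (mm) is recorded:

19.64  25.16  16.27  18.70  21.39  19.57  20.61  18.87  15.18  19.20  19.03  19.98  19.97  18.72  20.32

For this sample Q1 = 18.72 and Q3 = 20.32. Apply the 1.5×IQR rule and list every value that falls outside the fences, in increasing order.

15.18, 16.27, 25.16

IQR = Q3 − Q1 = 20.32 − 18.72 = 1.60.
Lower fence = Q1 − 1.5·IQR = 18.72 − 2.40 = 16.32.
Upper fence = Q3 + 1.5·IQR = 20.32 + 2.40 = 22.72.
15.18 < 16.32 → outlier.
16.27 < 16.32 → outlier.
25.16 > 22.72 → outlier.
All remaining values lie within [16.32, 22.72].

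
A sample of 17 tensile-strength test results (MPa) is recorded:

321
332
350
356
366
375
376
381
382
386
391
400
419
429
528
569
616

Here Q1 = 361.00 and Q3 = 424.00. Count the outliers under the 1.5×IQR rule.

IQR = 63.00; fences at 361.00 − 94.50 = 266.50 and 424.00 + 94.50 = 518.50.
Outside the cutoffs: 528, 569, 616.

3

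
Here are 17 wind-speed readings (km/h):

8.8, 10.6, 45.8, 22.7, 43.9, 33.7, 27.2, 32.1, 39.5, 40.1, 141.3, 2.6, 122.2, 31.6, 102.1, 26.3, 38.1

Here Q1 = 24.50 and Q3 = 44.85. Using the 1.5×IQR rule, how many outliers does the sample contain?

3

IQR = 20.35; fences at 24.50 − 30.525 = -6.025 and 44.85 + 30.525 = 75.375.
Outside the cutoffs: 102.1, 122.2, 141.3.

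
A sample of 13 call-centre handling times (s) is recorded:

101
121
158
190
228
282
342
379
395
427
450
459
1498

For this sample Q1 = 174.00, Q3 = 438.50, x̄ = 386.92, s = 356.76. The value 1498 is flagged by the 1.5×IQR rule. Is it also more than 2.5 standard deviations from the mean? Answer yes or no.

yes

z = (1498 − 386.92) / 356.76 = 3.11.
|z| = 3.11 > 2.5.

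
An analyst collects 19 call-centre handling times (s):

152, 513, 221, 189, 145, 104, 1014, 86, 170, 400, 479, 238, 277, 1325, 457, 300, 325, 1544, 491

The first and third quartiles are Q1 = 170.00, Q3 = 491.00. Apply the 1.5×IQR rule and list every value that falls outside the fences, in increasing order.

1014, 1325, 1544

IQR = Q3 − Q1 = 491.00 − 170.00 = 321.00.
Lower fence = Q1 − 1.5·IQR = 170.00 − 481.50 = -311.50.
Upper fence = Q3 + 1.5·IQR = 491.00 + 481.50 = 972.50.
1014 > 972.50 → outlier.
1325 > 972.50 → outlier.
1544 > 972.50 → outlier.
All remaining values lie within [-311.50, 972.50].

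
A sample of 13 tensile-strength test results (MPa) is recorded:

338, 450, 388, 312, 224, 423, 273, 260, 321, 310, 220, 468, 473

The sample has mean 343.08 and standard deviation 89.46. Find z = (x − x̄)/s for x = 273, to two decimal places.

-0.78

z = (273 − 343.08) / 89.46 = -0.78.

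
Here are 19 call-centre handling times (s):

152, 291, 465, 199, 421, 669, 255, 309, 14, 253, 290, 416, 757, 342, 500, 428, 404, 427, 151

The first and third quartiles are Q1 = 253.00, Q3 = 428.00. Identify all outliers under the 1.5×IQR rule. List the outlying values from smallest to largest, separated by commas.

757

IQR = Q3 − Q1 = 428.00 − 253.00 = 175.00.
Lower fence = Q1 − 1.5·IQR = 253.00 − 262.50 = -9.50.
Upper fence = Q3 + 1.5·IQR = 428.00 + 262.50 = 690.50.
757 > 690.50 → outlier.
All remaining values lie within [-9.50, 690.50].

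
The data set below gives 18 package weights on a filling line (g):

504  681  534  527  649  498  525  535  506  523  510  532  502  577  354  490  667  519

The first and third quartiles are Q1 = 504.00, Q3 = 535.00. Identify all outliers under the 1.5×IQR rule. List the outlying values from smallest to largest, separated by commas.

354, 649, 667, 681

IQR = Q3 − Q1 = 535.00 − 504.00 = 31.00.
Lower fence = Q1 − 1.5·IQR = 504.00 − 46.50 = 457.50.
Upper fence = Q3 + 1.5·IQR = 535.00 + 46.50 = 581.50.
354 < 457.50 → outlier.
649 > 581.50 → outlier.
667 > 581.50 → outlier.
681 > 581.50 → outlier.
All remaining values lie within [457.50, 581.50].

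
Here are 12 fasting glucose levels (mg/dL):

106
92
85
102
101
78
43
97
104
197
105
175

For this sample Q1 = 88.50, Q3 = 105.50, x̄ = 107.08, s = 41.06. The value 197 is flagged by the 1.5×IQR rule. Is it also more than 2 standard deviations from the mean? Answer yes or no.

z = (197 − 107.08) / 41.06 = 2.19.
|z| = 2.19 > 2.

yes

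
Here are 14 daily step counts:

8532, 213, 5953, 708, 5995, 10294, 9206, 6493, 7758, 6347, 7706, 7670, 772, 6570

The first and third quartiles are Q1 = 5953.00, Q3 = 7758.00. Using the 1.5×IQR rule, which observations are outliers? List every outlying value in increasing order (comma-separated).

IQR = Q3 − Q1 = 7758.00 − 5953.00 = 1805.00.
Lower fence = Q1 − 1.5·IQR = 5953.00 − 2707.50 = 3245.50.
Upper fence = Q3 + 1.5·IQR = 7758.00 + 2707.50 = 10465.50.
213 < 3245.50 → outlier.
708 < 3245.50 → outlier.
772 < 3245.50 → outlier.
All remaining values lie within [3245.50, 10465.50].

213, 708, 772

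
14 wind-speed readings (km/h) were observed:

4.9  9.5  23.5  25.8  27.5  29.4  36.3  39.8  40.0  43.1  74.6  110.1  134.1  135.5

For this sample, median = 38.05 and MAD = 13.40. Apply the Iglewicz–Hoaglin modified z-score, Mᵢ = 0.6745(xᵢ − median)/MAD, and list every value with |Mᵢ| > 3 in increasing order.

|Mᵢ| > 3 ⇔ |xᵢ − 38.05| > 3·13.40/0.6745 = 59.60.
So outliers lie outside [-21.55, 97.65].
110.1: M = 3.63 → outlier.
134.1: M = 4.83 → outlier.
135.5: M = 4.91 → outlier.

110.1, 134.1, 135.5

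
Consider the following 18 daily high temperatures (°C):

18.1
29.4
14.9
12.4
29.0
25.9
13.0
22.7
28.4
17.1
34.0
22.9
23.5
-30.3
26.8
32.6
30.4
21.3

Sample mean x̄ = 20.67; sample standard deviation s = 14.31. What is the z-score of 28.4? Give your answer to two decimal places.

0.54

z = (28.4 − 20.67) / 14.31 = 0.54.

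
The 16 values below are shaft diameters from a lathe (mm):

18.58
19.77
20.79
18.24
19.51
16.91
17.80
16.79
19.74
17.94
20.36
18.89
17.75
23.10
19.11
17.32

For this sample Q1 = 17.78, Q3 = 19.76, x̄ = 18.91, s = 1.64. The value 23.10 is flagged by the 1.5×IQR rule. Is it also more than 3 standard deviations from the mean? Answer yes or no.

z = (23.10 − 18.91) / 1.64 = 2.55.
|z| = 2.55 ≤ 3.

no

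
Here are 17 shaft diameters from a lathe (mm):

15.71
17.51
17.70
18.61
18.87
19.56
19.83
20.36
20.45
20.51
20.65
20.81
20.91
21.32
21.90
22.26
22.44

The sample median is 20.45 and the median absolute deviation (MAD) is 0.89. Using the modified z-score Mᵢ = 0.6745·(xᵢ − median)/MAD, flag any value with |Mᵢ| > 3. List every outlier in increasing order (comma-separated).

|Mᵢ| > 3 ⇔ |xᵢ − 20.45| > 3·0.89/0.6745 = 3.96.
So outliers lie outside [16.49, 24.41].
15.71: M = -3.59 → outlier.

15.71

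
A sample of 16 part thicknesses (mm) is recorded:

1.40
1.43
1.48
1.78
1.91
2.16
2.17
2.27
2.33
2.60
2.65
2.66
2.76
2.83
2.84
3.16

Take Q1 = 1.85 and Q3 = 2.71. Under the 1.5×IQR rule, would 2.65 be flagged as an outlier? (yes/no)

no

IQR = Q3 − Q1 = 2.71 − 1.85 = 0.86.
Lower fence = Q1 − 1.5·IQR = 1.85 − 1.29 = 0.56.
Upper fence = Q3 + 1.5·IQR = 2.71 + 1.29 = 4.00.
2.65 lies within [0.56, 4.00].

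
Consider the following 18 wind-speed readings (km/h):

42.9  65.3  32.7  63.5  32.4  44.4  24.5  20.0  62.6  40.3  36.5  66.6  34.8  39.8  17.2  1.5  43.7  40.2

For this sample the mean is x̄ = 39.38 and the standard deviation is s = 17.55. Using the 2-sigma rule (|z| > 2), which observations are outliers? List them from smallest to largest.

1.5

Cutoffs at x̄ ± 2s: 39.38 ± 2·17.55 = [4.28, 74.48].
1.5: z = -2.16, |z| > 2 → outlier.
Every other value lies within [4.28, 74.48].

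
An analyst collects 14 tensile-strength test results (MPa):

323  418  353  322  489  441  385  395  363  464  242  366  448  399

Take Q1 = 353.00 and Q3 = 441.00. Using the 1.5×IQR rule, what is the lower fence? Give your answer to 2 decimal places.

IQR = Q3 − Q1 = 441.00 − 353.00 = 88.00.
Lower fence = Q1 − 1.5·IQR = 353.00 − 132.00 = 221.00.
Upper fence = Q3 + 1.5·IQR = 441.00 + 132.00 = 573.00.

221.00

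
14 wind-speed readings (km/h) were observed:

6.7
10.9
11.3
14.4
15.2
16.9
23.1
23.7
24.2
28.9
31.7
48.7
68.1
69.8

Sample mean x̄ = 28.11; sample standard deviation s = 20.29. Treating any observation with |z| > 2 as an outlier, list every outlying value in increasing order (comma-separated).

Cutoffs at x̄ ± 2s: 28.11 ± 2·20.29 = [-12.47, 68.69].
69.8: z = 2.05, |z| > 2 → outlier.
Every other value lies within [-12.47, 68.69].

69.8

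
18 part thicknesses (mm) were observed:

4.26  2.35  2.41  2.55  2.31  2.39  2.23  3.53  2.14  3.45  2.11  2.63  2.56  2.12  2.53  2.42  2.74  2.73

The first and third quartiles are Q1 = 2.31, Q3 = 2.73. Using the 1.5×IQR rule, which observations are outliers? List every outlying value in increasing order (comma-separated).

IQR = Q3 − Q1 = 2.73 − 2.31 = 0.42.
Lower fence = Q1 − 1.5·IQR = 2.31 − 0.63 = 1.68.
Upper fence = Q3 + 1.5·IQR = 2.73 + 0.63 = 3.36.
3.45 > 3.36 → outlier.
3.53 > 3.36 → outlier.
4.26 > 3.36 → outlier.
All remaining values lie within [1.68, 3.36].

3.45, 3.53, 4.26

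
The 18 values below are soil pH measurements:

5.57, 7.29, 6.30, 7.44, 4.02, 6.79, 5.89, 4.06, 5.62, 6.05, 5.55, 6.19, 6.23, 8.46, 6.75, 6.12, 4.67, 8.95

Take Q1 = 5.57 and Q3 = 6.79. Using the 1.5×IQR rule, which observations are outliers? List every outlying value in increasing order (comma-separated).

IQR = Q3 − Q1 = 6.79 − 5.57 = 1.22.
Lower fence = Q1 − 1.5·IQR = 5.57 − 1.83 = 3.74.
Upper fence = Q3 + 1.5·IQR = 6.79 + 1.83 = 8.62.
8.95 > 8.62 → outlier.
All remaining values lie within [3.74, 8.62].

8.95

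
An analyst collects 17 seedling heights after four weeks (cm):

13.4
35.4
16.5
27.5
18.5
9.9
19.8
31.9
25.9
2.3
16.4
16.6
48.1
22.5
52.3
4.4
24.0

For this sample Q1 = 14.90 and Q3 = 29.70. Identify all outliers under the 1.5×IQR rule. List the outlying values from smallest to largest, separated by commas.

IQR = Q3 − Q1 = 29.70 − 14.90 = 14.80.
Lower fence = Q1 − 1.5·IQR = 14.90 − 22.20 = -7.30.
Upper fence = Q3 + 1.5·IQR = 29.70 + 22.20 = 51.90.
52.3 > 51.90 → outlier.
All remaining values lie within [-7.30, 51.90].

52.3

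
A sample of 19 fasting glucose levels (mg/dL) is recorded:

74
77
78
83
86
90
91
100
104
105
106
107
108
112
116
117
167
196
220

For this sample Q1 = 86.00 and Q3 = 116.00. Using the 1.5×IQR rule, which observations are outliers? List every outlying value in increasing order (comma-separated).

167, 196, 220

IQR = Q3 − Q1 = 116.00 − 86.00 = 30.00.
Lower fence = Q1 − 1.5·IQR = 86.00 − 45.00 = 41.00.
Upper fence = Q3 + 1.5·IQR = 116.00 + 45.00 = 161.00.
167 > 161.00 → outlier.
196 > 161.00 → outlier.
220 > 161.00 → outlier.
All remaining values lie within [41.00, 161.00].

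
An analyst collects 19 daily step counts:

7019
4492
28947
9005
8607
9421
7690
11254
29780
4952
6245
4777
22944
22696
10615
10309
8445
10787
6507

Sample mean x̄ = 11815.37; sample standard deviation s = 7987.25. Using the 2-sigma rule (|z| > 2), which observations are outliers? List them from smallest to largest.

28947, 29780

Cutoffs at x̄ ± 2s: 11815.37 ± 2·7987.25 = [-4159.13, 27789.87].
28947: z = 2.14, |z| > 2 → outlier.
29780: z = 2.25, |z| > 2 → outlier.
Every other value lies within [-4159.13, 27789.87].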